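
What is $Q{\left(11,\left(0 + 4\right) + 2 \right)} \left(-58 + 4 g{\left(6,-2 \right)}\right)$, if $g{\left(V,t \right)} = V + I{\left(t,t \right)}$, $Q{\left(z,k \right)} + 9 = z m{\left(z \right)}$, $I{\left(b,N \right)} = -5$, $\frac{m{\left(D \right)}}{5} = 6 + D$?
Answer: $-50004$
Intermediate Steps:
$m{\left(D \right)} = 30 + 5 D$ ($m{\left(D \right)} = 5 \left(6 + D\right) = 30 + 5 D$)
$Q{\left(z,k \right)} = -9 + z \left(30 + 5 z\right)$
$g{\left(V,t \right)} = -5 + V$ ($g{\left(V,t \right)} = V - 5 = -5 + V$)
$Q{\left(11,\left(0 + 4\right) + 2 \right)} \left(-58 + 4 g{\left(6,-2 \right)}\right) = \left(-9 + 5 \cdot 11 \left(6 + 11\right)\right) \left(-58 + 4 \left(-5 + 6\right)\right) = \left(-9 + 5 \cdot 11 \cdot 17\right) \left(-58 + 4 \cdot 1\right) = \left(-9 + 935\right) \left(-58 + 4\right) = 926 \left(-54\right) = -50004$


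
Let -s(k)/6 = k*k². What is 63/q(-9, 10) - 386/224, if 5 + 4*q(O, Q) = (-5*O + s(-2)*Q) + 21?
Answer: -76189/60592 ≈ -1.2574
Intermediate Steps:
s(k) = -6*k³ (s(k) = -6*k*k² = -6*k³)
q(O, Q) = 4 + 12*Q - 5*O/4 (q(O, Q) = -5/4 + ((-5*O + (-6*(-2)³)*Q) + 21)/4 = -5/4 + ((-5*O + (-6*(-8))*Q) + 21)/4 = -5/4 + ((-5*O + 48*Q) + 21)/4 = -5/4 + (21 - 5*O + 48*Q)/4 = -5/4 + (21/4 + 12*Q - 5*O/4) = 4 + 12*Q - 5*O/4)
63/q(-9, 10) - 386/224 = 63/(4 + 12*10 - 5/4*(-9)) - 386/224 = 63/(4 + 120 + 45/4) - 386*1/224 = 63/(541/4) - 193/112 = 63*(4/541) - 193/112 = 252/541 - 193/112 = -76189/60592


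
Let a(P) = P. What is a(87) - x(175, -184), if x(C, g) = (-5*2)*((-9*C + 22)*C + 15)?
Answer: -2717513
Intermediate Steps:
x(C, g) = -150 - 10*C*(22 - 9*C) (x(C, g) = -10*((22 - 9*C)*C + 15) = -10*(C*(22 - 9*C) + 15) = -10*(15 + C*(22 - 9*C)) = -150 - 10*C*(22 - 9*C))
a(87) - x(175, -184) = 87 - (-150 - 220*175 + 90*175²) = 87 - (-150 - 38500 + 90*30625) = 87 - (-150 - 38500 + 2756250) = 87 - 1*2717600 = 87 - 2717600 = -2717513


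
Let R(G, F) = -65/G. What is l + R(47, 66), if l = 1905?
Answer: 89470/47 ≈ 1903.6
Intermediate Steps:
l + R(47, 66) = 1905 - 65/47 = 89470/47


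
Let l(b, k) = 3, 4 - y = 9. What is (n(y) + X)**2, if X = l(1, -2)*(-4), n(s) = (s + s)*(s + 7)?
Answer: 1024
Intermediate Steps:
y = -5 (y = 4 - 1*9 = 4 - 9 = -5)
n(s) = 2*s*(7 + s) (n(s) = (2*s)*(7 + s) = 2*s*(7 + s))
X = -12 (X = 3*(-4) = -12)
(n(y) + X)**2 = (2*(-5)*(7 - 5) - 12)**2 = (2*(-5)*2 - 12)**2 = (-20 - 12)**2 = (-32)**2 = 1024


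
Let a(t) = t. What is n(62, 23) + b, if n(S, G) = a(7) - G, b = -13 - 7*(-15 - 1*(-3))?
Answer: 55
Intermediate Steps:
b = 71 (b = -13 - 7*(-15 + 3) = -13 - 7*(-12) = -13 + 84 = 71)
n(S, G) = 7 - G
n(62, 23) + b = (7 - 1*23) + 71 = (7 - 23) + 71 = -16 + 71 = 55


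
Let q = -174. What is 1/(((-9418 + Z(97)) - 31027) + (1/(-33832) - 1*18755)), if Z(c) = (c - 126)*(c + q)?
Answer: -33832/1927307545 ≈ -1.7554e-5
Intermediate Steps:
Z(c) = (-174 + c)*(-126 + c) (Z(c) = (c - 126)*(c - 174) = (-126 + c)*(-174 + c) = (-174 + c)*(-126 + c))
1/(((-9418 + Z(97)) - 31027) + (1/(-33832) - 1*18755)) = 1/(((-9418 + (21924 + 97**2 - 300*97)) - 31027) + (1/(-33832) - 1*18755)) = 1/(((-9418 + (21924 + 9409 - 29100)) - 31027) + (-1/33832 - 18755)) = 1/(((-9418 + 2233) - 31027) - 634519161/33832) = 1/((-7185 - 31027) - 634519161/33832) = 1/(-38212 - 634519161/33832) = 1/(-1927307545/33832) = -33832/1927307545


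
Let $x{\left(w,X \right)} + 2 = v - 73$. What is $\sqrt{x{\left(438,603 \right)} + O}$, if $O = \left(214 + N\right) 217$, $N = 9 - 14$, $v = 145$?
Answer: $21 \sqrt{103} \approx 213.13$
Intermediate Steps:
$N = -5$ ($N = 9 - 14 = -5$)
$x{\left(w,X \right)} = 70$ ($x{\left(w,X \right)} = -2 + \left(145 - 73\right) = -2 + 72 = 70$)
$O = 45353$ ($O = \left(214 - 5\right) 217 = 209 \cdot 217 = 45353$)
$\sqrt{x{\left(438,603 \right)} + O} = \sqrt{70 + 45353} = \sqrt{45423} = 21 \sqrt{103}$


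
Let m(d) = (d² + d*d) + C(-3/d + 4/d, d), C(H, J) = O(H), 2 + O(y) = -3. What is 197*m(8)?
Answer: 24231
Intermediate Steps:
O(y) = -5 (O(y) = -2 - 3 = -5)
C(H, J) = -5
m(d) = -5 + 2*d² (m(d) = (d² + d*d) - 5 = (d² + d²) - 5 = 2*d² - 5 = -5 + 2*d²)
197*m(8) = 197*(-5 + 2*8²) = 197*(-5 + 2*64) = 197*(-5 + 128) = 197*123 = 24231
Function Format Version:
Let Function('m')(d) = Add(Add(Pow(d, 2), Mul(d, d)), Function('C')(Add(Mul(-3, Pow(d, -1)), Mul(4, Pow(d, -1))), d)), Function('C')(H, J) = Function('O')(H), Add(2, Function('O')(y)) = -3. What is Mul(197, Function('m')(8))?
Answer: 24231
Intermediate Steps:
Function('O')(y) = -5 (Function('O')(y) = Add(-2, -3) = -5)
Function('C')(H, J) = -5
Function('m')(d) = Add(-5, Mul(2, Pow(d, 2))) (Function('m')(d) = Add(Add(Pow(d, 2), Mul(d, d)), -5) = Add(Add(Pow(d, 2), Pow(d, 2)), -5) = Add(Mul(2, Pow(d, 2)), -5) = Add(-5, Mul(2, Pow(d, 2))))
Mul(197, Function('m')(8)) = Mul(197, Add(-5, Mul(2, Pow(8, 2)))) = Mul(197, Add(-5, Mul(2, 64))) = Mul(197, Add(-5, 128)) = Mul(197, 123) = 24231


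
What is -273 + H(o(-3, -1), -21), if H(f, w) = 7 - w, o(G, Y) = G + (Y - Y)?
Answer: -245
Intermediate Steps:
o(G, Y) = G (o(G, Y) = G + 0 = G)
-273 + H(o(-3, -1), -21) = -273 + (7 - 1*(-21)) = -273 + (7 + 21) = -273 + 28 = -245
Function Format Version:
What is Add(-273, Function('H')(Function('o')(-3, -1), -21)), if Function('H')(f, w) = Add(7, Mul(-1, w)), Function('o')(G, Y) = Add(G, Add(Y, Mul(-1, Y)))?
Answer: -245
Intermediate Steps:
Function('o')(G, Y) = G (Function('o')(G, Y) = Add(G, 0) = G)
Add(-273, Function('H')(Function('o')(-3, -1), -21)) = Add(-273, Add(7, Mul(-1, -21))) = Add(-273, Add(7, 21)) = Add(-273, 28) = -245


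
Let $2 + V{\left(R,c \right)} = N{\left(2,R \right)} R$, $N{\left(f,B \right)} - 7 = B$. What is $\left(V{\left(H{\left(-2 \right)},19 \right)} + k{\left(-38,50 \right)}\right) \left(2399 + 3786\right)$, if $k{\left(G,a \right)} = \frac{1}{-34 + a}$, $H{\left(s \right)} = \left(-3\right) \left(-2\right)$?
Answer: $\frac{7527145}{16} \approx 4.7045 \cdot 10^{5}$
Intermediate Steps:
$N{\left(f,B \right)} = 7 + B$
$H{\left(s \right)} = 6$
$V{\left(R,c \right)} = -2 + R \left(7 + R\right)$ ($V{\left(R,c \right)} = -2 + \left(7 + R\right) R = -2 + R \left(7 + R\right)$)
$\left(V{\left(H{\left(-2 \right)},19 \right)} + k{\left(-38,50 \right)}\right) \left(2399 + 3786\right) = \left(\left(-2 + 6 \left(7 + 6\right)\right) + \frac{1}{-34 + 50}\right) \left(2399 + 3786\right) = \left(\left(-2 + 6 \cdot 13\right) + \frac{1}{16}\right) 6185 = \left(\left(-2 + 78\right) + \frac{1}{16}\right) 6185 = \left(76 + \frac{1}{16}\right) 6185 = \frac{1217}{16} \cdot 6185 = \frac{7527145}{16}$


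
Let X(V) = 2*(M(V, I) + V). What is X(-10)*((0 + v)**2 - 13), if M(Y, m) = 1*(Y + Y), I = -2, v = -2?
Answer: 540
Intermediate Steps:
M(Y, m) = 2*Y (M(Y, m) = 1*(2*Y) = 2*Y)
X(V) = 6*V (X(V) = 2*(2*V + V) = 2*(3*V) = 6*V)
X(-10)*((0 + v)**2 - 13) = (6*(-10))*((0 - 2)**2 - 13) = -60*((-2)**2 - 13) = -60*(4 - 13) = -60*(-9) = 540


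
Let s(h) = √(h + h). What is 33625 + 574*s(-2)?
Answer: 33625 + 1148*I ≈ 33625.0 + 1148.0*I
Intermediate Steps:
s(h) = √2*√h (s(h) = √(2*h) = √2*√h)
33625 + 574*s(-2) = 33625 + 574*(√2*√(-2)) = 33625 + 574*(√2*(I*√2)) = 33625 + 574*(2*I) = 33625 + 1148*I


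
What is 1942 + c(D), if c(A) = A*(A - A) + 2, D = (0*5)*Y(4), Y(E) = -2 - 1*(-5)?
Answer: 1944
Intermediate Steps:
Y(E) = 3 (Y(E) = -2 + 5 = 3)
D = 0 (D = (0*5)*3 = 0*3 = 0)
c(A) = 2 (c(A) = A*0 + 2 = 0 + 2 = 2)
1942 + c(D) = 1942 + 2 = 1944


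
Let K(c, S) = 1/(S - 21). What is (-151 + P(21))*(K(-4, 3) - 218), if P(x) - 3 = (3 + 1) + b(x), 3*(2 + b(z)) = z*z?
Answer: -3925/18 ≈ -218.06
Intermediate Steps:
K(c, S) = 1/(-21 + S)
b(z) = -2 + z**2/3 (b(z) = -2 + (z*z)/3 = -2 + z**2/3)
P(x) = 5 + x**2/3 (P(x) = 3 + ((3 + 1) + (-2 + x**2/3)) = 3 + (4 + (-2 + x**2/3)) = 3 + (2 + x**2/3) = 5 + x**2/3)
(-151 + P(21))*(K(-4, 3) - 218) = (-151 + (5 + (1/3)*21**2))*(1/(-21 + 3) - 218) = (-151 + (5 + (1/3)*441))*(1/(-18) - 218) = (-151 + (5 + 147))*(-1/18 - 218) = (-151 + 152)*(-3925/18) = 1*(-3925/18) = -3925/18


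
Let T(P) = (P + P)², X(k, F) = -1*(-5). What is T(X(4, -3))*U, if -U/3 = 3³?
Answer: -8100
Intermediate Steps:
X(k, F) = 5
T(P) = 4*P² (T(P) = (2*P)² = 4*P²)
U = -81 (U = -3*3³ = -3*27 = -81)
T(X(4, -3))*U = (4*5²)*(-81) = (4*25)*(-81) = 100*(-81) = -8100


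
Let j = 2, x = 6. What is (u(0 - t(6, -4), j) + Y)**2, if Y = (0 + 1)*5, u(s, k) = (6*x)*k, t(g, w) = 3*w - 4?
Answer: 5929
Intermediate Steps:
t(g, w) = -4 + 3*w
u(s, k) = 36*k (u(s, k) = (6*6)*k = 36*k)
Y = 5 (Y = 1*5 = 5)
(u(0 - t(6, -4), j) + Y)**2 = (36*2 + 5)**2 = (72 + 5)**2 = 77**2 = 5929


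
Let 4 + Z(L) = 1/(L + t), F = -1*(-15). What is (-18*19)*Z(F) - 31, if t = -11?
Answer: 2503/2 ≈ 1251.5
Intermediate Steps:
F = 15
Z(L) = -4 + 1/(-11 + L) (Z(L) = -4 + 1/(L - 11) = -4 + 1/(-11 + L))
(-18*19)*Z(F) - 31 = (-18*19)*((45 - 4*15)/(-11 + 15)) - 31 = -342*(45 - 60)/4 - 31 = -171*(-15)/2 - 31 = -342*(-15/4) - 31 = 2565/2 - 31 = 2503/2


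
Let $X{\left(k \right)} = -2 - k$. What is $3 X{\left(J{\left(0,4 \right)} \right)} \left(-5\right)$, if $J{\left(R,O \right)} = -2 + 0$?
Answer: $0$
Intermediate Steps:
$J{\left(R,O \right)} = -2$
$3 X{\left(J{\left(0,4 \right)} \right)} \left(-5\right) = 3 \left(-2 - -2\right) \left(-5\right) = 3 \left(-2 + 2\right) \left(-5\right) = 3 \cdot 0 \left(-5\right) = 0 \left(-5\right) = 0$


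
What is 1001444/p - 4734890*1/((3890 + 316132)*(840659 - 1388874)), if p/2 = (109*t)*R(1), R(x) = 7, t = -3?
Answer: -2928236260942795/13386137673699 ≈ -218.75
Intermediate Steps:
p = -4578 (p = 2*((109*(-3))*7) = 2*(-327*7) = 2*(-2289) = -4578)
1001444/p - 4734890*1/((3890 + 316132)*(840659 - 1388874)) = 1001444/(-4578) - 4734890*1/((3890 + 316132)*(840659 - 1388874)) = 1001444*(-1/4578) - 4734890/(320022*(-548215)) = -500722/2289 - 4734890/(-175440860730) = -500722/2289 - 4734890*(-1/175440860730) = -500722/2289 + 473489/17544086073 = -2928236260942795/13386137673699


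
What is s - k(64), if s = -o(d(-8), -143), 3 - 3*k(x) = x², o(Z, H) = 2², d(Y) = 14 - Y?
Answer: 4081/3 ≈ 1360.3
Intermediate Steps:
o(Z, H) = 4
k(x) = 1 - x²/3
s = -4 (s = -1*4 = -4)
s - k(64) = -4 - (1 - ⅓*64²) = -4 - (1 - ⅓*4096) = -4 - (1 - 4096/3) = -4 - 1*(-4093/3) = -4 + 4093/3 = 4081/3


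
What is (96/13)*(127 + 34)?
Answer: 15456/13 ≈ 1188.9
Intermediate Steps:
(96/13)*(127 + 34) = (96*(1/13))*161 = (96/13)*161 = 15456/13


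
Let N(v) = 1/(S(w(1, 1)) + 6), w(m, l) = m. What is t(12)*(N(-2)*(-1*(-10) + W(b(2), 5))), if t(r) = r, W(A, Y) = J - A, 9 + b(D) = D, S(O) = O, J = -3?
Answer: 24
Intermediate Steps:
b(D) = -9 + D
N(v) = 1/7 (N(v) = 1/(1 + 6) = 1/7)
W(A, Y) = -3 - A
t(12)*(N(-2)*(-1*(-10) + W(b(2), 5))) = 12*((-1*(-10) + (-3 - (-9 + 2)))/7) = 12*((10 + (-3 - 1*(-7)))/7) = 12*((10 + (-3 + 7))/7) = 12*((10 + 4)/7) = 12*((1/7)*14) = 12*2 = 24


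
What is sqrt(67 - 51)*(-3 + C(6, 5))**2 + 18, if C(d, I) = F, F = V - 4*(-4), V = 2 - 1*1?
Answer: 802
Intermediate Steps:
V = 1 (V = 2 - 1 = 1)
F = 17 (F = 1 - 4*(-4) = 1 + 16 = 17)
C(d, I) = 17
sqrt(67 - 51)*(-3 + C(6, 5))**2 + 18 = sqrt(67 - 51)*(-3 + 17)**2 + 18 = sqrt(16)*14**2 + 18 = 4*196 + 18 = 784 + 18 = 802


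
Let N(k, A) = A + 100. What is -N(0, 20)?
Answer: -120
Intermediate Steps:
N(k, A) = 100 + A
-N(0, 20) = -(100 + 20) = -1*120 = -120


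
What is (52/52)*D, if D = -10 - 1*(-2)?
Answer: -8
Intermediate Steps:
D = -8 (D = -10 + 2 = -8)
(52/52)*D = (52/52)*(-8) = (52*(1/52))*(-8) = 1*(-8) = -8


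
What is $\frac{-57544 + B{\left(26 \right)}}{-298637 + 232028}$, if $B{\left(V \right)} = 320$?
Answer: $\frac{57224}{66609} \approx 0.8591$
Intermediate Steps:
$\frac{-57544 + B{\left(26 \right)}}{-298637 + 232028} = \frac{-57544 + 320}{-298637 + 232028} = - \frac{57224}{-66609} = \left(-57224\right) \left(- \frac{1}{66609}\right) = \frac{57224}{66609}$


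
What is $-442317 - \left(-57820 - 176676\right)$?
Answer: $-207821$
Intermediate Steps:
$-442317 - \left(-57820 - 176676\right) = -442317 - -234496 = -442317 + 234496 = -207821$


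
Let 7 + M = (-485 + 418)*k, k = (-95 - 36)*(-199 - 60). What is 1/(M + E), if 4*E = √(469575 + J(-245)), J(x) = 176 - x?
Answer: -9093000/20670662132501 - 2*√117499/20670662132501 ≈ -4.3993e-7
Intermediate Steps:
k = 33929 (k = -131*(-259) = 33929)
M = -2273250 (M = -7 + (-485 + 418)*33929 = -7 - 67*33929 = -7 - 2273243 = -2273250)
E = √117499/2 (E = √(469575 + (176 - 1*(-245)))/4 = √(469575 + (176 + 245))/4 = √(469575 + 421)/4 = √469996/4 = (2*√117499)/4 = √117499/2 ≈ 171.39)
1/(M + E) = 1/(-2273250 + √117499/2)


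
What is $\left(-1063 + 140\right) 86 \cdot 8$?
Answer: $-635024$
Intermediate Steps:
$\left(-1063 + 140\right) 86 \cdot 8 = \left(-923\right) 688 = -635024$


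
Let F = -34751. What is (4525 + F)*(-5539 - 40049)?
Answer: 1377942888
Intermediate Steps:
(4525 + F)*(-5539 - 40049) = (4525 - 34751)*(-5539 - 40049) = -30226*(-45588) = 1377942888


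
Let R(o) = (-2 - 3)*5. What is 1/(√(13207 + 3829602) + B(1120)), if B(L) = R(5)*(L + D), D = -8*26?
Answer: -22800/515997191 - √3842809/515997191 ≈ -4.7985e-5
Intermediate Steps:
R(o) = -25 (R(o) = -5*5 = -25)
D = -208
B(L) = 5200 - 25*L (B(L) = -25*(L - 208) = -25*(-208 + L) = 5200 - 25*L)
1/(√(13207 + 3829602) + B(1120)) = 1/(√(13207 + 3829602) + (5200 - 25*1120)) = 1/(√3842809 + (5200 - 28000)) = 1/(√3842809 - 22800) = 1/(-22800 + √3842809)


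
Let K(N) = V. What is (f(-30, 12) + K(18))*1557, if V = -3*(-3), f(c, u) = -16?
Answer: -10899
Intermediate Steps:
V = 9
K(N) = 9
(f(-30, 12) + K(18))*1557 = (-16 + 9)*1557 = -7*1557 = -10899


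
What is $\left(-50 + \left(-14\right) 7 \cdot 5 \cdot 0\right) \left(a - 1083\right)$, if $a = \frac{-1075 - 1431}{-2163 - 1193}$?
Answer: $\frac{45400525}{839} \approx 54113.0$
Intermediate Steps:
$a = \frac{1253}{1678}$ ($a = - \frac{2506}{-3356} = \left(-2506\right) \left(- \frac{1}{3356}\right) = \frac{1253}{1678} \approx 0.74672$)
$\left(-50 + \left(-14\right) 7 \cdot 5 \cdot 0\right) \left(a - 1083\right) = \left(-50 + \left(-14\right) 7 \cdot 5 \cdot 0\right) \left(\frac{1253}{1678} - 1083\right) = \left(-50 - 0\right) \left(- \frac{1816021}{1678}\right) = \left(-50 + 0\right) \left(- \frac{1816021}{1678}\right) = \left(-50\right) \left(- \frac{1816021}{1678}\right) = \frac{45400525}{839}$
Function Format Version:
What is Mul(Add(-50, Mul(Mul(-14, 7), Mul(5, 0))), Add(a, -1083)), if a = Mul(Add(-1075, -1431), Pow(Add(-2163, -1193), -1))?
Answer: Rational(45400525, 839) ≈ 54113.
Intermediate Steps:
a = Rational(1253, 1678) (a = Mul(-2506, Pow(-3356, -1)) = Mul(-2506, Rational(-1, 3356)) = Rational(1253, 1678) ≈ 0.74672)
Mul(Add(-50, Mul(Mul(-14, 7), Mul(5, 0))), Add(a, -1083)) = Mul(Add(-50, Mul(Mul(-14, 7), Mul(5, 0))), Add(Rational(1253, 1678), -1083)) = Mul(Add(-50, Mul(-98, 0)), Rational(-1816021, 1678)) = Mul(Add(-50, 0), Rational(-1816021, 1678)) = Mul(-50, Rational(-1816021, 1678)) = Rational(45400525, 839)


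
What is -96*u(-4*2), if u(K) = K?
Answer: 768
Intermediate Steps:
-96*u(-4*2) = -(-384)*2 = -96*(-8) = 768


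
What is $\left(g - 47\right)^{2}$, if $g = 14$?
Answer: $1089$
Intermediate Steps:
$\left(g - 47\right)^{2} = \left(14 - 47\right)^{2} = \left(-33\right)^{2} = 1089$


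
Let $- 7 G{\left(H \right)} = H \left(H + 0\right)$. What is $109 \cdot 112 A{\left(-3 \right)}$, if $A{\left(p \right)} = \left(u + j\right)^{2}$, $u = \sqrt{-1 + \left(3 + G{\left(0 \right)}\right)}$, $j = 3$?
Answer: $134288 + 73248 \sqrt{2} \approx 2.3788 \cdot 10^{5}$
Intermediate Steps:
$G{\left(H \right)} = - \frac{H^{2}}{7}$ ($G{\left(H \right)} = - \frac{H \left(H + 0\right)}{7} = - \frac{H H}{7} = - \frac{H^{2}}{7}$)
$u = \sqrt{2}$ ($u = \sqrt{-1 + \left(3 - \frac{0^{2}}{7}\right)} = \sqrt{-1 + \left(3 - 0\right)} = \sqrt{-1 + \left(3 + 0\right)} = \sqrt{-1 + 3} = \sqrt{2} \approx 1.4142$)
$A{\left(p \right)} = \left(3 + \sqrt{2}\right)^{2}$ ($A{\left(p \right)} = \left(\sqrt{2} + 3\right)^{2} = \left(3 + \sqrt{2}\right)^{2}$)
$109 \cdot 112 A{\left(-3 \right)} = 109 \cdot 112 \left(3 + \sqrt{2}\right)^{2} = 12208 \left(3 + \sqrt{2}\right)^{2}$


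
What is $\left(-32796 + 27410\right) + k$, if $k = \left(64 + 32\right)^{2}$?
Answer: $3830$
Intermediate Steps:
$k = 9216$ ($k = 96^{2} = 9216$)
$\left(-32796 + 27410\right) + k = \left(-32796 + 27410\right) + 9216 = -5386 + 9216 = 3830$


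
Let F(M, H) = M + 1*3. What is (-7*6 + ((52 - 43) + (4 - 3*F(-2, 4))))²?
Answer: 1024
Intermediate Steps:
F(M, H) = 3 + M (F(M, H) = M + 3 = 3 + M)
(-7*6 + ((52 - 43) + (4 - 3*F(-2, 4))))² = (-7*6 + ((52 - 43) + (4 - 3*(3 - 2))))² = (-42 + (9 + (4 - 3*1)))² = (-42 + (9 + (4 - 3)))² = (-42 + (9 + 1))² = (-42 + 10)² = (-32)² = 1024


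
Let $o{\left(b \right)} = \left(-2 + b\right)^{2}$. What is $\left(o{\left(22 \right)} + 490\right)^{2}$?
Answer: $792100$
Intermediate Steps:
$\left(o{\left(22 \right)} + 490\right)^{2} = \left(\left(-2 + 22\right)^{2} + 490\right)^{2} = \left(20^{2} + 490\right)^{2} = \left(400 + 490\right)^{2} = 890^{2} = 792100$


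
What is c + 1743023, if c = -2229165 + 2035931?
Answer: 1549789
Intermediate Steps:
c = -193234
c + 1743023 = -193234 + 1743023 = 1549789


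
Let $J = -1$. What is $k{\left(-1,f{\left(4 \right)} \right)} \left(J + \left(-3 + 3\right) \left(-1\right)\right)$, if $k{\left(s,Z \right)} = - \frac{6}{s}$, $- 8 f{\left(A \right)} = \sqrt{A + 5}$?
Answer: $-6$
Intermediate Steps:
$f{\left(A \right)} = - \frac{\sqrt{5 + A}}{8}$ ($f{\left(A \right)} = - \frac{\sqrt{A + 5}}{8} = - \frac{\sqrt{5 + A}}{8}$)
$k{\left(-1,f{\left(4 \right)} \right)} \left(J + \left(-3 + 3\right) \left(-1\right)\right) = - \frac{6}{-1} \left(-1 + \left(-3 + 3\right) \left(-1\right)\right) = \left(-6\right) \left(-1\right) \left(-1 + 0 \left(-1\right)\right) = 6 \left(-1 + 0\right) = 6 \left(-1\right) = -6$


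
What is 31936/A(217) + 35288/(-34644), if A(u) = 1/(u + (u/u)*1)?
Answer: 60298288906/8661 ≈ 6.9620e+6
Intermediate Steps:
A(u) = 1/(1 + u) (A(u) = 1/(u + 1*1) = 1/(u + 1) = 1/(1 + u))
31936/A(217) + 35288/(-34644) = 31936/(1/(1 + 217)) + 35288/(-34644) = 31936/(1/218) + 35288*(-1/34644) = 31936/(1/218) - 8822/8661 = 31936*218 - 8822/8661 = 6962048 - 8822/8661 = 60298288906/8661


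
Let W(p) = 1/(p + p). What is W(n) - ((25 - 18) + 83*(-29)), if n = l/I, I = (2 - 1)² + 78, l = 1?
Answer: 4879/2 ≈ 2439.5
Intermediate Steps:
I = 79 (I = 1² + 78 = 1 + 78 = 79)
n = 1/79 ≈ 0.012658
W(p) = 1/(2*p)
W(n) - ((25 - 18) + 83*(-29)) = 1/(2*(1/79)) - ((25 - 18) + 83*(-29)) = (½)*79 - (7 - 2407) = 79/2 - 1*(-2400) = 79/2 + 2400 = 4879/2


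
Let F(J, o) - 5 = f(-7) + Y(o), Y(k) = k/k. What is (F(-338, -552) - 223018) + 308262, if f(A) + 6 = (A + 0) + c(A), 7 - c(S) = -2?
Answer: 85246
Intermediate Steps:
c(S) = 9 (c(S) = 7 - 1*(-2) = 7 + 2 = 9)
Y(k) = 1
f(A) = 3 + A (f(A) = -6 + ((A + 0) + 9) = -6 + (A + 9) = -6 + (9 + A) = 3 + A)
F(J, o) = 2 (F(J, o) = 5 + ((3 - 7) + 1) = 5 + (-4 + 1) = 5 - 3 = 2)
(F(-338, -552) - 223018) + 308262 = (2 - 223018) + 308262 = -223016 + 308262 = 85246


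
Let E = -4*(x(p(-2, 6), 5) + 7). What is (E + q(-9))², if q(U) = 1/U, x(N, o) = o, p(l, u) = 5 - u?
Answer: 187489/81 ≈ 2314.7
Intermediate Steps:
E = -48 (E = -4*(5 + 7) = -4*12 = -48)
(E + q(-9))² = (-48 + 1/(-9))² = (-48 - ⅑)² = (-433/9)² = 187489/81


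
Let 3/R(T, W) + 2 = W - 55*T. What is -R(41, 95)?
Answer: 3/2162 ≈ 0.0013876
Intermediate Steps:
R(T, W) = 3/(-2 + W - 55*T) (R(T, W) = 3/(-2 + (W - 55*T)) = 3/(-2 + W - 55*T))
-R(41, 95) = -(-3)/(2 - 1*95 + 55*41) = -(-3)/(2 - 95 + 2255) = -(-3)/2162 = -1*(-3/2162) = 3/2162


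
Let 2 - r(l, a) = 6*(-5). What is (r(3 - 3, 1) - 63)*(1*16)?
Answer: -496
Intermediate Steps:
r(l, a) = 32 (r(l, a) = 2 - 6*(-5) = 2 - 1*(-30) = 2 + 30 = 32)
(r(3 - 3, 1) - 63)*(1*16) = (32 - 63)*(1*16) = -31*16 = -496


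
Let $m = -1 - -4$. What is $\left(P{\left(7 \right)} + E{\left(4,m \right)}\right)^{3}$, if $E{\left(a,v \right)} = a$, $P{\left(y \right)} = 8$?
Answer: $1728$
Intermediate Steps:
$m = 3$ ($m = -1 + 4 = 3$)
$\left(P{\left(7 \right)} + E{\left(4,m \right)}\right)^{3} = \left(8 + 4\right)^{3} = 12^{3} = 1728$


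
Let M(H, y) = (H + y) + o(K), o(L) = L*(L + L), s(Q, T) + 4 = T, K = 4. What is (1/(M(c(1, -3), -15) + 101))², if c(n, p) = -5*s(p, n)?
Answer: 1/17689 ≈ 5.6532e-5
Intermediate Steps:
s(Q, T) = -4 + T
c(n, p) = 20 - 5*n (c(n, p) = -5*(-4 + n) = 20 - 5*n)
o(L) = 2*L² (o(L) = L*(2*L) = 2*L²)
M(H, y) = 32 + H + y (M(H, y) = (H + y) + 2*4² = (H + y) + 2*16 = (H + y) + 32 = 32 + H + y)
(1/(M(c(1, -3), -15) + 101))² = (1/((32 + (20 - 5*1) - 15) + 101))² = (1/((32 + (20 - 5) - 15) + 101))² = (1/((32 + 15 - 15) + 101))² = (1/(32 + 101))² = (1/133)² = 1/17689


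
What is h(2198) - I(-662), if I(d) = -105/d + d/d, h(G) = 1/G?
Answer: -421301/363769 ≈ -1.1582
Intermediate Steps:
I(d) = 1 - 105/d (I(d) = -105/d + 1 = 1 - 105/d)
h(2198) - I(-662) = 1/2198 - (-105 - 662)/(-662) = 1/2198 - (-1)*(-767)/662 = 1/2198 - 1*767/662 = 1/2198 - 767/662 = -421301/363769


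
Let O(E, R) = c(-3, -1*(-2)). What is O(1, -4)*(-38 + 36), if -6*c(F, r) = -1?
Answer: -1/3 ≈ -0.33333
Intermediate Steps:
c(F, r) = 1/6 (c(F, r) = -1/6*(-1) = 1/6)
O(E, R) = 1/6
O(1, -4)*(-38 + 36) = (-38 + 36)/6 = (1/6)*(-2) = -1/3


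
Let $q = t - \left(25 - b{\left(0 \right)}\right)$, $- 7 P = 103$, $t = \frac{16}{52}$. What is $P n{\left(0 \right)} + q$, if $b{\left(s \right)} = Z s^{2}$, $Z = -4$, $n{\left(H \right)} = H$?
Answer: $- \frac{321}{13} \approx -24.692$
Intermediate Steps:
$t = \frac{4}{13}$ ($t = 16 \cdot \frac{1}{52} = \frac{4}{13} \approx 0.30769$)
$P = - \frac{103}{7}$ ($P = \left(- \frac{1}{7}\right) 103 = - \frac{103}{7} \approx -14.714$)
$b{\left(s \right)} = - 4 s^{2}$
$q = - \frac{321}{13}$ ($q = \frac{4}{13} - \left(25 - - 4 \cdot 0^{2}\right) = \frac{4}{13} - \left(25 - \left(-4\right) 0\right) = \frac{4}{13} - \left(25 - 0\right) = \frac{4}{13} - \left(25 + 0\right) = \frac{4}{13} - 25 = - \frac{321}{13} \approx -24.692$)
$P n{\left(0 \right)} + q = \left(- \frac{103}{7}\right) 0 - \frac{321}{13} = 0 - \frac{321}{13} = - \frac{321}{13}$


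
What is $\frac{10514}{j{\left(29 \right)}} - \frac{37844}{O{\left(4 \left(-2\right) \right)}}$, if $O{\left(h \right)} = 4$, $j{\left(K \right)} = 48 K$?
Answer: $- \frac{6579599}{696} \approx -9453.5$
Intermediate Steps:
$\frac{10514}{j{\left(29 \right)}} - \frac{37844}{O{\left(4 \left(-2\right) \right)}} = \frac{10514}{48 \cdot 29} - \frac{37844}{4} = \frac{10514}{1392} - 9461 = 10514 \cdot \frac{1}{1392} - 9461 = \frac{5257}{696} - 9461 = - \frac{6579599}{696}$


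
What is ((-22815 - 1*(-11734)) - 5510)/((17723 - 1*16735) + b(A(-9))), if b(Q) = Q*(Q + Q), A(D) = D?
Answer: -16591/1150 ≈ -14.427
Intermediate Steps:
b(Q) = 2*Q**2 (b(Q) = Q*(2*Q) = 2*Q**2)
((-22815 - 1*(-11734)) - 5510)/((17723 - 1*16735) + b(A(-9))) = ((-22815 - 1*(-11734)) - 5510)/((17723 - 1*16735) + 2*(-9)**2) = ((-22815 + 11734) - 5510)/((17723 - 16735) + 2*81) = (-11081 - 5510)/(988 + 162) = -16591/1150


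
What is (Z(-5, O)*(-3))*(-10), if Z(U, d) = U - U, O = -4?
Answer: 0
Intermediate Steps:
Z(U, d) = 0
(Z(-5, O)*(-3))*(-10) = (0*(-3))*(-10) = 0*(-10) = 0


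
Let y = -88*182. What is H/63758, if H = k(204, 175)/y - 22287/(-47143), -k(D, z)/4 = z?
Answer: 13926739/1719285221368 ≈ 8.1003e-6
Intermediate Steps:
y = -16016
k(D, z) = -4*z
H = 13926739/26965796 (H = -4*175/(-16016) - 22287/(-47143) = -700*(-1/16016) - 22287*(-1/47143) = 25/572 + 22287/47143 = 13926739/26965796 ≈ 0.51646)
H/63758 = (13926739/26965796)/63758 = (13926739/26965796)*(1/63758) = 13926739/1719285221368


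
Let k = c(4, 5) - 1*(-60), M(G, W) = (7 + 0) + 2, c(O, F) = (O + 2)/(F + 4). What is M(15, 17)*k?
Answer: 546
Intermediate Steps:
c(O, F) = (2 + O)/(4 + F)
M(G, W) = 9 (M(G, W) = 7 + 2 = 9)
k = 182/3 (k = (2 + 4)/(4 + 5) - 1*(-60) = 6/9 + 60 = (⅑)*6 + 60 = ⅔ + 60 = 182/3 ≈ 60.667)
M(15, 17)*k = 9*(182/3) = 546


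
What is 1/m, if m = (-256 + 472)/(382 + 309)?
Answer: 691/216 ≈ 3.1991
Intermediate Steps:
m = 216/691 ≈ 0.31259
1/m = 1/(216/691) = 691/216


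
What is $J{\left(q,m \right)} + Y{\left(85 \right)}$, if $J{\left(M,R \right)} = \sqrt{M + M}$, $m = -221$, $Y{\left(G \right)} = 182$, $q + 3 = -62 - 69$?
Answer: $182 + 2 i \sqrt{67} \approx 182.0 + 16.371 i$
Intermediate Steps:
$q = -134$ ($q = -3 - 131 = -134$)
$J{\left(M,R \right)} = \sqrt{2} \sqrt{M}$ ($J{\left(M,R \right)} = \sqrt{2 M} = \sqrt{2} \sqrt{M}$)
$J{\left(q,m \right)} + Y{\left(85 \right)} = \sqrt{2} \sqrt{-134} + 182 = \sqrt{2} i \sqrt{134} + 182 = 2 i \sqrt{67} + 182 = 182 + 2 i \sqrt{67}$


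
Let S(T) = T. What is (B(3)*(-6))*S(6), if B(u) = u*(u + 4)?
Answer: -756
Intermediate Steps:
B(u) = u*(4 + u)
(B(3)*(-6))*S(6) = ((3*(4 + 3))*(-6))*6 = ((3*7)*(-6))*6 = (21*(-6))*6 = -126*6 = -756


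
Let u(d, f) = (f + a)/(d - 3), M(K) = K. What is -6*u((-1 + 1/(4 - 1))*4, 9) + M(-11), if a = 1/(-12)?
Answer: -53/34 ≈ -1.5588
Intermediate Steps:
a = -1/12 ≈ -0.083333
u(d, f) = (-1/12 + f)/(-3 + d) (u(d, f) = (f - 1/12)/(d - 3) = (-1/12 + f)/(-3 + d))
-6*u((-1 + 1/(4 - 1))*4, 9) + M(-11) = -6*(-1/12 + 9)/(-3 + (-1 + 1/(4 - 1))*4) - 11 = -6*107/((-3 + (-1 + 1/3)*4)*12) - 11 = -6*107/((-3 - 2/3*4)*12) - 11 = -6*107/((-3 - 8/3)*12) - 11 = -6*107/((-17/3)*12) - 11 = -(-18)*107/(17*12) - 11 = -6*(-107/68) - 11 = 321/34 - 11 = -53/34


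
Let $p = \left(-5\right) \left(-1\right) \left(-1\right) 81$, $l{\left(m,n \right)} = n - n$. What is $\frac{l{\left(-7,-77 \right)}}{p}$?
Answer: $0$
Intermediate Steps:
$l{\left(m,n \right)} = 0$
$p = -405$ ($p = 5 \left(-1\right) 81 = \left(-5\right) 81 = -405$)
$\frac{l{\left(-7,-77 \right)}}{p} = \frac{0}{-405} = 0 \left(- \frac{1}{405}\right) = 0$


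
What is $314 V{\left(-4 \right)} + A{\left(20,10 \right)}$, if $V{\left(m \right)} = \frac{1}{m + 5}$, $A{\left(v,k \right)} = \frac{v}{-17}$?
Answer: $\frac{5318}{17} \approx 312.82$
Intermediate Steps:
$A{\left(v,k \right)} = - \frac{v}{17}$ ($A{\left(v,k \right)} = v \left(- \frac{1}{17}\right) = - \frac{v}{17}$)
$V{\left(m \right)} = \frac{1}{5 + m}$
$314 V{\left(-4 \right)} + A{\left(20,10 \right)} = \frac{314}{5 - 4} - \frac{20}{17} = \frac{314}{1} - \frac{20}{17} = 314 \cdot 1 - \frac{20}{17} = 314 - \frac{20}{17} = \frac{5318}{17}$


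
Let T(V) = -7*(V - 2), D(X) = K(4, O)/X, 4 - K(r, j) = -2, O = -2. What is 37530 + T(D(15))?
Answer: 187706/5 ≈ 37541.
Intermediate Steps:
K(r, j) = 6 (K(r, j) = 4 - 1*(-2) = 4 + 2 = 6)
D(X) = 6/X
T(V) = 14 - 7*V (T(V) = -7*(-2 + V) = 14 - 7*V)
37530 + T(D(15)) = 37530 + (14 - 42/15) = 37530 + (14 - 7*2/5) = 37530 + (14 - 14/5) = 37530 + 56/5 = 187706/5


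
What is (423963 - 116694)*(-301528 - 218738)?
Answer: -159861613554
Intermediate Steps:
(423963 - 116694)*(-301528 - 218738) = 307269*(-520266) = -159861613554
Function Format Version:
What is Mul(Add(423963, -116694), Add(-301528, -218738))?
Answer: -159861613554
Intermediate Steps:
Mul(Add(423963, -116694), Add(-301528, -218738)) = Mul(307269, -520266) = -159861613554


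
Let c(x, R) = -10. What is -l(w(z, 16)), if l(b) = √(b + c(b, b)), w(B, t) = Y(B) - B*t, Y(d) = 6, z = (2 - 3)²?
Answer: -2*I*√5 ≈ -4.4721*I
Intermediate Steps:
z = 1 (z = (-1)² = 1)
w(B, t) = 6 - B*t
l(b) = √(-10 + b) (l(b) = √(b - 10) = √(-10 + b))
-l(w(z, 16)) = -√(-10 + (6 - 1*1*16)) = -√(-10 + (6 - 16)) = -√(-10 - 10) = -√(-20) = -2*I*√5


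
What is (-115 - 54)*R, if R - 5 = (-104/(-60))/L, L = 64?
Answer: -407797/480 ≈ -849.58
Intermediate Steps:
R = 2413/480 (R = 5 - 104/(-60)/64 = 5 - 104*(-1/60)*(1/64) = 5 + (26/15)*(1/64) = 5 + 13/480 = 2413/480 ≈ 5.0271)
(-115 - 54)*R = (-115 - 54)*(2413/480) = -169*2413/480 = -407797/480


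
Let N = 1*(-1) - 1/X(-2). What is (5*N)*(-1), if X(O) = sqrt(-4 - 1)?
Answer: 5 - I*sqrt(5) ≈ 5.0 - 2.2361*I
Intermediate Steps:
X(O) = I*sqrt(5) (X(O) = sqrt(-5) = I*sqrt(5))
N = -1 + I*sqrt(5)/5 (N = 1*(-1) - 1/(I*sqrt(5)) = -1 - (-1)*I*sqrt(5)/5 = -1 + I*sqrt(5)/5 ≈ -1.0 + 0.44721*I)
(5*N)*(-1) = (5*(-1 + I*sqrt(5)/5))*(-1) = (-5 + I*sqrt(5))*(-1) = 5 - I*sqrt(5)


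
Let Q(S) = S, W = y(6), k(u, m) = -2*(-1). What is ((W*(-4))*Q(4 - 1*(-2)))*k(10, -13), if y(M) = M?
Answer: -288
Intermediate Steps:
k(u, m) = 2
W = 6
((W*(-4))*Q(4 - 1*(-2)))*k(10, -13) = ((6*(-4))*(4 - 1*(-2)))*2 = -24*(4 + 2)*2 = -24*6*2 = -144*2 = -288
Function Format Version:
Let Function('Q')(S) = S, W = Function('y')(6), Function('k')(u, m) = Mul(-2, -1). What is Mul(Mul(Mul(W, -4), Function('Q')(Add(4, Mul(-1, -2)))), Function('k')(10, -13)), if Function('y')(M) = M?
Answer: -288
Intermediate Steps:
Function('k')(u, m) = 2
W = 6
Mul(Mul(Mul(W, -4), Function('Q')(Add(4, Mul(-1, -2)))), Function('k')(10, -13)) = Mul(Mul(Mul(6, -4), Add(4, Mul(-1, -2))), 2) = Mul(Mul(-24, Add(4, 2)), 2) = Mul(Mul(-24, 6), 2) = Mul(-144, 2) = -288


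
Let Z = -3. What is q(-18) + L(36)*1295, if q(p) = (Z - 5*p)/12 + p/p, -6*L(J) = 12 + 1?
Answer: -33571/12 ≈ -2797.6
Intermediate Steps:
L(J) = -13/6 (L(J) = -(12 + 1)/6 = -⅙*13 = -13/6)
q(p) = ¾ - 5*p/12 (q(p) = (-3 - 5*p)/12 + p/p = (-3 - 5*p)*(1/12) + 1 = (-¼ - 5*p/12) + 1 = ¾ - 5*p/12)
q(-18) + L(36)*1295 = (¾ - 5/12*(-18)) - 13/6*1295 = (¾ + 15/2) - 16835/6 = 33/4 - 16835/6 = -33571/12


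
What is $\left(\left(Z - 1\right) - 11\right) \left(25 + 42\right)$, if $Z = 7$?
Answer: $-335$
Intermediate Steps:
$\left(\left(Z - 1\right) - 11\right) \left(25 + 42\right) = \left(\left(7 - 1\right) - 11\right) \left(25 + 42\right) = \left(6 - 11\right) 67 = \left(-5\right) 67 = -335$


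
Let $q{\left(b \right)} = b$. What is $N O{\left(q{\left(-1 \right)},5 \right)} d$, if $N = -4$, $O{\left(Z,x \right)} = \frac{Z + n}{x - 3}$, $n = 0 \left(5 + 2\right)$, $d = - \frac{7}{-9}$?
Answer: $\frac{14}{9} \approx 1.5556$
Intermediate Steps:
$d = \frac{7}{9}$ ($d = \left(-7\right) \left(- \frac{1}{9}\right) = \frac{7}{9} \approx 0.77778$)
$n = 0$ ($n = 0 \cdot 7 = 0$)
$O{\left(Z,x \right)} = \frac{Z}{-3 + x}$ ($O{\left(Z,x \right)} = \frac{Z + 0}{x - 3} = \frac{Z}{-3 + x}$)
$N O{\left(q{\left(-1 \right)},5 \right)} d = - 4 \left(- \frac{1}{-3 + 5}\right) \frac{7}{9} = - 4 \left(- \frac{1}{2}\right) \frac{7}{9} = - 4 \left(\left(-1\right) \frac{1}{2}\right) \frac{7}{9} = \left(-4\right) \left(- \frac{1}{2}\right) \frac{7}{9} = 2 \cdot \frac{7}{9} = \frac{14}{9}$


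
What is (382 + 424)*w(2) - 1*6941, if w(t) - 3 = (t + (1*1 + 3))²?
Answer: 24493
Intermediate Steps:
w(t) = 3 + (4 + t)² (w(t) = 3 + (t + (1*1 + 3))² = 3 + (t + (1 + 3))² = 3 + (t + 4)² = 3 + (4 + t)²)
(382 + 424)*w(2) - 1*6941 = (382 + 424)*(3 + (4 + 2)²) - 1*6941 = 806*(3 + 6²) - 6941 = 806*(3 + 36) - 6941 = 806*39 - 6941 = 31434 - 6941 = 24493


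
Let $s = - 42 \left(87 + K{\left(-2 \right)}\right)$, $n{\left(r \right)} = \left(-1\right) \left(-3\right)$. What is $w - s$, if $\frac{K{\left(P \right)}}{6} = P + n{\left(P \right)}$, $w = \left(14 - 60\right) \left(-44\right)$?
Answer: $5930$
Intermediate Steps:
$n{\left(r \right)} = 3$
$w = 2024$ ($w = \left(-46\right) \left(-44\right) = 2024$)
$K{\left(P \right)} = 18 + 6 P$ ($K{\left(P \right)} = 6 \left(P + 3\right) = 6 \left(3 + P\right) = 18 + 6 P$)
$s = -3906$ ($s = - 42 \left(87 + \left(18 + 6 \left(-2\right)\right)\right) = - 42 \left(87 + \left(18 - 12\right)\right) = - 42 \left(87 + 6\right) = \left(-42\right) 93 = -3906$)
$w - s = 2024 - -3906 = 2024 + 3906 = 5930$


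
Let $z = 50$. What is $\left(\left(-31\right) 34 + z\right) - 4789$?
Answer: $-5793$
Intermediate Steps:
$\left(\left(-31\right) 34 + z\right) - 4789 = \left(\left(-31\right) 34 + 50\right) - 4789 = \left(-1054 + 50\right) - 4789 = -1004 - 4789 = -5793$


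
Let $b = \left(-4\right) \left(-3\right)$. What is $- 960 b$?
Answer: $-11520$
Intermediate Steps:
$b = 12$
$- 960 b = \left(-960\right) 12 = -11520$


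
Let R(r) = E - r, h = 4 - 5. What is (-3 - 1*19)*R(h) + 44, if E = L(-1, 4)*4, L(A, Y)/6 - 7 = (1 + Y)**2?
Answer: -16874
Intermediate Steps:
h = -1
L(A, Y) = 42 + 6*(1 + Y)**2
E = 768 (E = (42 + 6*(1 + 4)**2)*4 = (42 + 6*5**2)*4 = (42 + 6*25)*4 = (42 + 150)*4 = 192*4 = 768)
R(r) = 768 - r
(-3 - 1*19)*R(h) + 44 = (-3 - 1*19)*(768 - 1*(-1)) + 44 = (-3 - 19)*(768 + 1) + 44 = -22*769 + 44 = -16918 + 44 = -16874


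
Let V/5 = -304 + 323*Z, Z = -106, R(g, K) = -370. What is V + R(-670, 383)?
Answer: -173080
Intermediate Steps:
V = -172710 (V = 5*(-304 + 323*(-106)) = 5*(-304 - 34238) = 5*(-34542) = -172710)
V + R(-670, 383) = -172710 - 370 = -173080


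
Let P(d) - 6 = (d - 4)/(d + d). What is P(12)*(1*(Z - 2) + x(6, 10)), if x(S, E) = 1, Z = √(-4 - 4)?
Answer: -19/3 + 38*I*√2/3 ≈ -6.3333 + 17.913*I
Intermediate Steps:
Z = 2*I*√2 (Z = √(-8) = 2*I*√2 ≈ 2.8284*I)
P(d) = 6 + (-4 + d)/(2*d) (P(d) = 6 + (d - 4)/(d + d) = 6 + (-4 + d)/((2*d)) = 6 + (-4 + d)*(1/(2*d)) = 6 + (-4 + d)/(2*d))
P(12)*(1*(Z - 2) + x(6, 10)) = (13/2 - 2/12)*(1*(2*I*√2 - 2) + 1) = (13/2 - 2*1/12)*(1*(-2 + 2*I*√2) + 1) = (13/2 - ⅙)*((-2 + 2*I*√2) + 1) = 19*(-1 + 2*I*√2)/3 = -19/3 + 38*I*√2/3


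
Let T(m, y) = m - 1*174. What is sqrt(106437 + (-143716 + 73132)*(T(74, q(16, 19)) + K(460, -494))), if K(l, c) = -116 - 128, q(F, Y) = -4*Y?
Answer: sqrt(24387333) ≈ 4938.4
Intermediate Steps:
T(m, y) = -174 + m (T(m, y) = m - 174 = -174 + m)
K(l, c) = -244
sqrt(106437 + (-143716 + 73132)*(T(74, q(16, 19)) + K(460, -494))) = sqrt(106437 + (-143716 + 73132)*((-174 + 74) - 244)) = sqrt(106437 - 70584*(-100 - 244)) = sqrt(106437 - 70584*(-344)) = sqrt(106437 + 24280896) = sqrt(24387333)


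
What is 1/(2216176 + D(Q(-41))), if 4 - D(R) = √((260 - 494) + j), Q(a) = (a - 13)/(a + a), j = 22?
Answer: 554045/1227863448153 + I*√53/2455726896306 ≈ 4.5123e-7 + 2.9645e-12*I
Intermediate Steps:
Q(a) = (-13 + a)/(2*a) (Q(a) = (-13 + a)/((2*a)) = (-13 + a)*(1/(2*a)) = (-13 + a)/(2*a))
D(R) = 4 - 2*I*√53 (D(R) = 4 - √((260 - 494) + 22) = 4 - √(-234 + 22) = 4 - √(-212) = 4 - 2*I*√53)
1/(2216176 + D(Q(-41))) = 1/(2216176 + (4 - 2*I*√53)) = 1/(2216180 - 2*I*√53)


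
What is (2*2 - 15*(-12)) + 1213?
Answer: 1397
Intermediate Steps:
(2*2 - 15*(-12)) + 1213 = (4 + 180) + 1213 = 184 + 1213 = 1397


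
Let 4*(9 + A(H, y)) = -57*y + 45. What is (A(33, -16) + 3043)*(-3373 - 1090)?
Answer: -58434059/4 ≈ -1.4609e+7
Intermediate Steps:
A(H, y) = 9/4 - 57*y/4 (A(H, y) = -9 + (-57*y + 45)/4 = -9 + (45 - 57*y)/4 = -9 + (45/4 - 57*y/4) = 9/4 - 57*y/4)
(A(33, -16) + 3043)*(-3373 - 1090) = ((9/4 - 57/4*(-16)) + 3043)*(-3373 - 1090) = ((9/4 + 228) + 3043)*(-4463) = (921/4 + 3043)*(-4463) = (13093/4)*(-4463) = -58434059/4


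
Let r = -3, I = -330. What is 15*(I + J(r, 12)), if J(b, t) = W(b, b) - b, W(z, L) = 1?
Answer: -4890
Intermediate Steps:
J(b, t) = 1 - b
15*(I + J(r, 12)) = 15*(-330 + (1 - 1*(-3))) = 15*(-330 + (1 + 3)) = 15*(-330 + 4) = 15*(-326) = -4890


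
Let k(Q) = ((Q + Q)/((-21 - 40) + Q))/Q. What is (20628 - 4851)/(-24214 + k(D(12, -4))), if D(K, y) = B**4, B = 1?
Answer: -473310/726421 ≈ -0.65156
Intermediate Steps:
D(K, y) = 1 (D(K, y) = 1**4 = 1)
k(Q) = 2/(-61 + Q) (k(Q) = ((2*Q)/(-61 + Q))/Q = (2*Q/(-61 + Q))/Q = 2/(-61 + Q))
(20628 - 4851)/(-24214 + k(D(12, -4))) = (20628 - 4851)/(-24214 + 2/(-61 + 1)) = 15777/(-24214 + 2/(-60)) = 15777/(-24214 + 2*(-1/60)) = 15777/(-24214 - 1/30) = 15777/(-726421/30) = 15777*(-30/726421) = -473310/726421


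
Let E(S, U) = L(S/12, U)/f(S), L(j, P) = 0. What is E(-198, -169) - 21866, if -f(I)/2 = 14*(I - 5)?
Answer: -21866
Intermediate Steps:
f(I) = 140 - 28*I (f(I) = -28*(I - 5) = -28*(-5 + I) = -2*(-70 + 14*I) = 140 - 28*I)
E(S, U) = 0 (E(S, U) = 0/(140 - 28*S) = 0)
E(-198, -169) - 21866 = 0 - 21866 = -21866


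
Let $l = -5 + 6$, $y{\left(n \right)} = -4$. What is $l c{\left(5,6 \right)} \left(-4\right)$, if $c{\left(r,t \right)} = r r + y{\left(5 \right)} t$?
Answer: $-4$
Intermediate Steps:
$c{\left(r,t \right)} = r^{2} - 4 t$ ($c{\left(r,t \right)} = r r - 4 t = r^{2} - 4 t$)
$l = 1$
$l c{\left(5,6 \right)} \left(-4\right) = 1 \left(5^{2} - 24\right) \left(-4\right) = 1 \left(25 - 24\right) \left(-4\right) = 1 \cdot 1 \left(-4\right) = 1 \left(-4\right) = -4$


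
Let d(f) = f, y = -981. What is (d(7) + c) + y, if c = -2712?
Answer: -3686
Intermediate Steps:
(d(7) + c) + y = (7 - 2712) - 981 = -2705 - 981 = -3686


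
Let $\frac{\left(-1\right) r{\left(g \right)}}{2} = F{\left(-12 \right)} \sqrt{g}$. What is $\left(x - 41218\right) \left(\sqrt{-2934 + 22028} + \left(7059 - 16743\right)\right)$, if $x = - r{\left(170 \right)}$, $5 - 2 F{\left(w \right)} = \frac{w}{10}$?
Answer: $\frac{\left(9684 - \sqrt{19094}\right) \left(206090 - 31 \sqrt{170}\right)}{5} \approx 3.9269 \cdot 10^{8}$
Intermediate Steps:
$F{\left(w \right)} = \frac{5}{2} - \frac{w}{20}$ ($F{\left(w \right)} = \frac{5}{2} - \frac{w \frac{1}{10}}{2} = \frac{5}{2} - \frac{\frac{1}{10} w}{2} = \frac{5}{2} - \frac{w}{20}$)
$r{\left(g \right)} = - \frac{31 \sqrt{g}}{5}$ ($r{\left(g \right)} = - 2 \left(\frac{5}{2} - - \frac{3}{5}\right) \sqrt{g} = - 2 \left(\frac{5}{2} + \frac{3}{5}\right) \sqrt{g} = - 2 \frac{31 \sqrt{g}}{10} = - \frac{31 \sqrt{g}}{5}$)
$x = \frac{31 \sqrt{170}}{5}$ ($x = - \frac{\left(-31\right) \sqrt{170}}{5} = \frac{31 \sqrt{170}}{5} \approx 80.838$)
$\left(x - 41218\right) \left(\sqrt{-2934 + 22028} + \left(7059 - 16743\right)\right) = \left(\frac{31 \sqrt{170}}{5} - 41218\right) \left(\sqrt{-2934 + 22028} + \left(7059 - 16743\right)\right) = \left(-41218 + \frac{31 \sqrt{170}}{5}\right) \left(\sqrt{19094} - 9684\right) = \left(-41218 + \frac{31 \sqrt{170}}{5}\right) \left(-9684 + \sqrt{19094}\right)$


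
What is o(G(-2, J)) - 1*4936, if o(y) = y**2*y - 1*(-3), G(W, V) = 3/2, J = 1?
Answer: -39437/8 ≈ -4929.6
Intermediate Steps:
G(W, V) = 3/2 (G(W, V) = 3*(1/2) = 3/2)
o(y) = 3 + y**3 (o(y) = y**3 + 3 = 3 + y**3)
o(G(-2, J)) - 1*4936 = (3 + (3/2)**3) - 1*4936 = (3 + 27/8) - 4936 = 51/8 - 4936 = -39437/8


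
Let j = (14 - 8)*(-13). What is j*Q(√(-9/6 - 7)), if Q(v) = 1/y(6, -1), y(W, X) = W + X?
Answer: -78/5 ≈ -15.600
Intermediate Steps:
j = -78 (j = 6*(-13) = -78)
Q(v) = ⅕ (Q(v) = 1/(6 - 1) = 1/5 = ⅕)
j*Q(√(-9/6 - 7)) = -78*⅕ = -78/5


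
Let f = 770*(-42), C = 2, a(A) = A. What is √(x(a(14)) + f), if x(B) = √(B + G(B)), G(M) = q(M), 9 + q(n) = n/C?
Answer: √(-32340 + 2*√3) ≈ 179.82*I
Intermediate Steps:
q(n) = -9 + n/2
G(M) = -9 + M/2
f = -32340
x(B) = √(-9 + 3*B/2) (x(B) = √(B + (-9 + B/2)) = √(-9 + 3*B/2))
√(x(a(14)) + f) = √(√(-36 + 6*14)/2 - 32340) = √(√(-36 + 84)/2 - 32340) = √(√48/2 - 32340) = √((4*√3)/2 - 32340) = √(2*√3 - 32340) = √(-32340 + 2*√3)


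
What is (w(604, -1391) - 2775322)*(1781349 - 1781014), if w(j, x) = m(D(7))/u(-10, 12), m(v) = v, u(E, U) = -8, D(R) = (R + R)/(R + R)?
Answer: -7437863295/8 ≈ -9.2973e+8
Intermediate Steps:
D(R) = 1 (D(R) = (2*R)/((2*R)) = (2*R)*(1/(2*R)) = 1)
w(j, x) = -1/8 (w(j, x) = 1/(-8) = 1*(-1/8) = -1/8)
(w(604, -1391) - 2775322)*(1781349 - 1781014) = (-1/8 - 2775322)*(1781349 - 1781014) = -22202577/8*335 = -7437863295/8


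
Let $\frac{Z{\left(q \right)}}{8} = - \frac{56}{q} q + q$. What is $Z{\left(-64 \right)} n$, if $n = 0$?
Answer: $0$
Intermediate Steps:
$Z{\left(q \right)} = -448 + 8 q$ ($Z{\left(q \right)} = 8 \left(- \frac{56}{q} q + q\right) = 8 \left(-56 + q\right) = -448 + 8 q$)
$Z{\left(-64 \right)} n = \left(-448 + 8 \left(-64\right)\right) 0 = \left(-448 - 512\right) 0 = \left(-960\right) 0 = 0$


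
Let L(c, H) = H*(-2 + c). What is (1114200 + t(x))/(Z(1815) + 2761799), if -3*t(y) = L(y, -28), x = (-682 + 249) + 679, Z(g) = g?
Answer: 1674716/4145421 ≈ 0.40399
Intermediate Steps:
x = 246 (x = -433 + 679 = 246)
t(y) = -56/3 + 28*y/3 (t(y) = -(-28)*(-2 + y)/3 = -(56 - 28*y)/3 = -56/3 + 28*y/3)
(1114200 + t(x))/(Z(1815) + 2761799) = (1114200 + (-56/3 + (28/3)*246))/(1815 + 2761799) = (1114200 + (-56/3 + 2296))/2763614 = (1114200 + 6832/3)*(1/2763614) = (3349432/3)*(1/2763614) = 1674716/4145421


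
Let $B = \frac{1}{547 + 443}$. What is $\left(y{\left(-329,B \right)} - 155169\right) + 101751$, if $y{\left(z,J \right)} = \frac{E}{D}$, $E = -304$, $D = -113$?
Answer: $- \frac{6035930}{113} \approx -53415.0$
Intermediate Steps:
$B = \frac{1}{990} \approx 0.0010101$
$y{\left(z,J \right)} = \frac{304}{113}$ ($y{\left(z,J \right)} = - \frac{304}{-113} = \left(-304\right) \left(- \frac{1}{113}\right) = \frac{304}{113}$)
$\left(y{\left(-329,B \right)} - 155169\right) + 101751 = \left(\frac{304}{113} - 155169\right) + 101751 = - \frac{17533793}{113} + 101751 = - \frac{6035930}{113}$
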